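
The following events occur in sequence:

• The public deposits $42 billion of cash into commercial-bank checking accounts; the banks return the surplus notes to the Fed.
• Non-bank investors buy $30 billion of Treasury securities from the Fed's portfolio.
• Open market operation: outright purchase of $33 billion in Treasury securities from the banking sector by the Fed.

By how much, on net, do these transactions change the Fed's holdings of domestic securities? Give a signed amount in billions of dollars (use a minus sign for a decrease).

Currency deposit $42 billion: the Fed's securities portfolio is untouched → 0.
Asset sale (to non-banks) $30 billion: securities removed from the Fed's portfolio → −$30B.
OMO purchase (from banks) $33 billion: securities added to the Fed's portfolio → +$33B.
Net: 0 − 30 + 33 = +$3 billion.

+$3 billion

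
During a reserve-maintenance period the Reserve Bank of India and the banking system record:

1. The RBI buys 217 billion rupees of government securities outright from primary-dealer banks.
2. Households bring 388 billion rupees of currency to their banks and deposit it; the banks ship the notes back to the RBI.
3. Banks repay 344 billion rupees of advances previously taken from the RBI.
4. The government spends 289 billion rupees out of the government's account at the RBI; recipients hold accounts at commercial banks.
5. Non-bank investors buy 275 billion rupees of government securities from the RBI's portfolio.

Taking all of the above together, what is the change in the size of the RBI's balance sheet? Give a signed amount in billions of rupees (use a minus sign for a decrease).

-402 billion

OMO purchase (from banks) 217 billion rupees: an RBI asset is acquired → +217B.
Currency deposit 388 billion rupees: only the composition of liabilities changes → 0.
Discount-window repayment 344 billion rupees: an RBI asset is shed → −344B.
Government spending 289 billion rupees: only the composition of liabilities changes → 0.
Asset sale (to non-banks) 275 billion rupees: an RBI asset is shed → −275B.
Net: 217 + 0 − 344 + 0 − 275 = -402 billion.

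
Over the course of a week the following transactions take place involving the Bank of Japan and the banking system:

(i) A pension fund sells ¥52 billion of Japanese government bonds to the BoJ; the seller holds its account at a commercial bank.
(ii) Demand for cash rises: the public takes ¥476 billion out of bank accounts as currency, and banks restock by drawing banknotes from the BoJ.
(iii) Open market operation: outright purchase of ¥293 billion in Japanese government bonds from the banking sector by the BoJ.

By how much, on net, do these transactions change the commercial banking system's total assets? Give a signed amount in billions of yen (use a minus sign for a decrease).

-¥424 billion

Asset purchase (from non-banks) ¥52 billion: bank balance sheets expand → +¥52B.
Currency withdrawal ¥476 billion: bank balance sheets shrink → −¥476B.
OMO purchase (from banks) ¥293 billion: just an asset swap on bank balance sheets → 0.
Net: 52 − 476 + 0 = -¥424 billion.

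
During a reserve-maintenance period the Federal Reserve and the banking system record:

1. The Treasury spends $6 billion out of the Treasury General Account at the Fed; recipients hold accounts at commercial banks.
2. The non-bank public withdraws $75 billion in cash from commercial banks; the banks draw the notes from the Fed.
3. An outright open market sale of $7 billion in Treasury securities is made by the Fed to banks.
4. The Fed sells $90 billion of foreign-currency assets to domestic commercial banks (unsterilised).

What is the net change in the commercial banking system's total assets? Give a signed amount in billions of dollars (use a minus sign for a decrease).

-$69 billion

Fed balance sheet:
  Assets:      Securities −$7B, Foreign assets −$90B
  Liabilities: Bank reserves −$166B, Currency in circulation +$75B, Government deposits −$6B
Commercial banking system:
  Assets:      Reserves at CB −$166B, Securities +$7B, Foreign assets +$90B
  Liabilities: Checkable deposits −$69B
Change in total bank assets = -$69 billion.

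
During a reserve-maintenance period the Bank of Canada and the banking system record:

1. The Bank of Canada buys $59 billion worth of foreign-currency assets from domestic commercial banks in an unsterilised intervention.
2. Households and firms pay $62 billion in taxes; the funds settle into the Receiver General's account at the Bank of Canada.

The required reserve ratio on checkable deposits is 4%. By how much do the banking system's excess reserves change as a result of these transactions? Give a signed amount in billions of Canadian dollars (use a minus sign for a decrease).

FX purchase $59 billion: reserves +$59B, deposits 0.
Government account inflow $62 billion: reserves −$62B, deposits −$62B.
Totals: Δreserves = −$3B, Δdeposits = −$62B.
Δrequired reserves = 4% × −$62B = −$2.48B.
Δexcess reserves = Δreserves − Δrequired = −$3B − (−$2.48B) = -$0.52 billion.

-$0.52 billion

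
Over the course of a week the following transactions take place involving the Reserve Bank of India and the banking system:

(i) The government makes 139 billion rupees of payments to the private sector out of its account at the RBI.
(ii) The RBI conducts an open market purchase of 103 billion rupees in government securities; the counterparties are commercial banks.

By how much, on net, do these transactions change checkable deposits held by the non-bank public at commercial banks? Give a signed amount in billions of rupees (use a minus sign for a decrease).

+139 billion

RBI balance sheet:
  Assets:      Securities +103B
  Liabilities: Bank reserves +242B, Government deposits −139B
Commercial banking system:
  Assets:      Reserves at CB +242B, Securities −103B
  Liabilities: Checkable deposits +139B
So the change in checkable deposits held by the non-bank public at commercial banks is +139 billion.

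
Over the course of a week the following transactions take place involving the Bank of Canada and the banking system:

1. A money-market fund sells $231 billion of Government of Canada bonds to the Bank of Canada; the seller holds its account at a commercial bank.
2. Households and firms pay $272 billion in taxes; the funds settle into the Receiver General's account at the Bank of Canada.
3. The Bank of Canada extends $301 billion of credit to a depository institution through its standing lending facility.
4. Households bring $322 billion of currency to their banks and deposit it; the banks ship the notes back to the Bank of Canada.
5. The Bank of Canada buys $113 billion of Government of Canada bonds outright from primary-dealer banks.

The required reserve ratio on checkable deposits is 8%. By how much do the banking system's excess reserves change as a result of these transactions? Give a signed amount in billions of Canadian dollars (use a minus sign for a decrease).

Asset purchase (from non-banks) $231 billion: reserves +$231B, deposits +$231B.
Government account inflow $272 billion: reserves −$272B, deposits −$272B.
Discount-window loan $301 billion: reserves +$301B, deposits 0.
Currency deposit $322 billion: reserves +$322B, deposits +$322B.
OMO purchase (from banks) $113 billion: reserves +$113B, deposits 0.
Totals: Δreserves = +$695B, Δdeposits = +$281B.
Δrequired reserves = 8% × +$281B = +$22.48B.
Δexcess reserves = Δreserves − Δrequired = +$695B − (+$22.48B) = +$672.52 billion.

+$672.52 billion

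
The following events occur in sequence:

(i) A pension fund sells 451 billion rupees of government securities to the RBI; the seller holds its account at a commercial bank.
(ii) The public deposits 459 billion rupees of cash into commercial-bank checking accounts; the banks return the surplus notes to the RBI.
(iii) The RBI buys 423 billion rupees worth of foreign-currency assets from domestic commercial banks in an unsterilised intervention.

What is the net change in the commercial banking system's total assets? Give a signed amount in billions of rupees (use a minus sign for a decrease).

+910 billion

Asset purchase (from non-banks) 451 billion rupees: bank balance sheets expand → +451B.
Currency deposit 459 billion rupees: bank balance sheets expand → +459B.
FX purchase 423 billion rupees: just an asset swap on bank balance sheets → 0.
Net: 451 + 459 + 0 = +910 billion.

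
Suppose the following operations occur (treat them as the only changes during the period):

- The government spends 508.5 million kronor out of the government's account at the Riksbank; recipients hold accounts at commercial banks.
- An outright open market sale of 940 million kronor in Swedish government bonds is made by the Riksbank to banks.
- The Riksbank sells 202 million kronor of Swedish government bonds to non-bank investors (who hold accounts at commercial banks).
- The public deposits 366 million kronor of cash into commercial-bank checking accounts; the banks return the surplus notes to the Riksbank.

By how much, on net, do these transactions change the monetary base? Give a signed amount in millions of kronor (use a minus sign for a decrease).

Government spending 508.5 million kronor: a non-base liability converts back to reserves → +508.5M.
OMO sale (to banks) 940 million kronor: Riksbank balance sheet contracts → −940M.
Asset sale (to non-banks) 202 million kronor: Riksbank balance sheet contracts → −202M.
Currency deposit 366 million kronor: just a shift between currency and reserves — both are base money → 0.
Net: 508.5 − 940 − 202 + 0 = -633.5 million.

-633.5 million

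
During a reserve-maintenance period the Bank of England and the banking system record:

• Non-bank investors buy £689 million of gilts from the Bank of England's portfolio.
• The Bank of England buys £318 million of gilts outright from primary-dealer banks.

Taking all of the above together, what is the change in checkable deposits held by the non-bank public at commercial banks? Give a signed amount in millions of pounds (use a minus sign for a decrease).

Bank of England balance sheet:
  Assets:      Securities −£371M
  Liabilities: Bank reserves −£371M
Commercial banking system:
  Assets:      Reserves at CB −£371M, Securities −£318M
  Liabilities: Checkable deposits −£689M
So the change in checkable deposits held by the non-bank public at commercial banks is -£689 million.

-£689 million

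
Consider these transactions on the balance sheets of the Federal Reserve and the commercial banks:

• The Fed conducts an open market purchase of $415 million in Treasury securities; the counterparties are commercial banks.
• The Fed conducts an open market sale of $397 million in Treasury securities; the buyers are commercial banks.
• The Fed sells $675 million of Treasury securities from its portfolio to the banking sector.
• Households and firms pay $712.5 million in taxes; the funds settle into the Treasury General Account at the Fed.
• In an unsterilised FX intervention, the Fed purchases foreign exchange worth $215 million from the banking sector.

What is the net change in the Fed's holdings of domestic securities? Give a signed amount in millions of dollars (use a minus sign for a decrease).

-$657 million

OMO purchase (from banks) $415 million: securities added to the Fed's portfolio → +$415M.
OMO sale (to banks) $397 million: securities removed from the Fed's portfolio → −$397M.
OMO sale (to banks) $675 million: securities removed from the Fed's portfolio → −$675M.
Government account inflow $712.5 million: the Fed's securities portfolio is untouched → 0.
FX purchase $215 million: the Fed's securities portfolio is untouched → 0.
Net: 415 − 397 − 675 + 0 + 0 = -$657 million.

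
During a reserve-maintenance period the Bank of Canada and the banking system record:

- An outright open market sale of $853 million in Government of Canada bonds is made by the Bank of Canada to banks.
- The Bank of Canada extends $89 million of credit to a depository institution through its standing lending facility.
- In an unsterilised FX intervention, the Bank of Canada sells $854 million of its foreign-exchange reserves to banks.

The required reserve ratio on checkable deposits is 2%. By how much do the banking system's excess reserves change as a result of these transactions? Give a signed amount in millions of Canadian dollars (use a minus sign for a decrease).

-$1618 million

OMO sale (to banks) $853 million: reserves −$853M, deposits 0.
Discount-window loan $89 million: reserves +$89M, deposits 0.
FX sale $854 million: reserves −$854M, deposits 0.
Totals: Δreserves = −$1618M, Δdeposits = 0.
Δrequired reserves = 2% × 0 = 0.
Δexcess reserves = Δreserves − Δrequired = −$1618M − (0) = -$1618 million.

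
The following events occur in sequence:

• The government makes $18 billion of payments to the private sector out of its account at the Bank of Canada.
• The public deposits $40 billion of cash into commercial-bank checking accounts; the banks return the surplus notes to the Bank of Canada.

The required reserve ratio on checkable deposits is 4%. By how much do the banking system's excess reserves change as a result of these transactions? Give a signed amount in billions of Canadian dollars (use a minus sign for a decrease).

Government spending $18 billion: reserves +$18B, deposits +$18B.
Currency deposit $40 billion: reserves +$40B, deposits +$40B.
Totals: Δreserves = +$58B, Δdeposits = +$58B.
Δrequired reserves = 4% × +$58B = +$2.32B.
Δexcess reserves = Δreserves − Δrequired = +$58B − (+$2.32B) = +$55.68 billion.

+$55.68 billion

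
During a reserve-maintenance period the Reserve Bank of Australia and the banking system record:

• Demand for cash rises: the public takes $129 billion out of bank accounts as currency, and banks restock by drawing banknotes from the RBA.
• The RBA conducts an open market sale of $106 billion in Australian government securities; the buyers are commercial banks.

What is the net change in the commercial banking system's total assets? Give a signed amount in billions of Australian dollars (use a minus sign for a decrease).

RBA balance sheet:
  Assets:      Securities −$106B
  Liabilities: Bank reserves −$235B, Currency in circulation +$129B
Commercial banking system:
  Assets:      Reserves at CB −$235B, Securities +$106B
  Liabilities: Checkable deposits −$129B
Change in total bank assets = -$129 billion.

-$129 billion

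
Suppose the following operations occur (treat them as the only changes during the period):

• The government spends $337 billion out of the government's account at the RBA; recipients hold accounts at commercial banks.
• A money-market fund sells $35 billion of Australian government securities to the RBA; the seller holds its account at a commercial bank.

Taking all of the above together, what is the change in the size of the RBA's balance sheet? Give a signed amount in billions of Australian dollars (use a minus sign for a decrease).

RBA balance sheet:
  Assets:      Securities +$35B
  Liabilities: Bank reserves +$372B, Government deposits −$337B
Commercial banking system:
  Assets:      Reserves at CB +$372B
  Liabilities: Checkable deposits +$372B
Change in total RBA assets = +$35 billion.

+$35 billion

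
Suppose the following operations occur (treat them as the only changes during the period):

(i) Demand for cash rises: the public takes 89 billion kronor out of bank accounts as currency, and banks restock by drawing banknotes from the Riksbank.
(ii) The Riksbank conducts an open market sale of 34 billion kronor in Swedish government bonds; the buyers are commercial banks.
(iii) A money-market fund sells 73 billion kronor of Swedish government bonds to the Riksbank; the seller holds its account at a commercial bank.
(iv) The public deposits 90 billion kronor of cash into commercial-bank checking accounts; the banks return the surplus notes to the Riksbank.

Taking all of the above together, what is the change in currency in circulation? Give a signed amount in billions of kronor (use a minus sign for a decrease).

Riksbank balance sheet:
  Assets:      Securities +39B
  Liabilities: Bank reserves +40B, Currency in circulation −1B
So the change in currency in circulation is -1 billion.

-1 billion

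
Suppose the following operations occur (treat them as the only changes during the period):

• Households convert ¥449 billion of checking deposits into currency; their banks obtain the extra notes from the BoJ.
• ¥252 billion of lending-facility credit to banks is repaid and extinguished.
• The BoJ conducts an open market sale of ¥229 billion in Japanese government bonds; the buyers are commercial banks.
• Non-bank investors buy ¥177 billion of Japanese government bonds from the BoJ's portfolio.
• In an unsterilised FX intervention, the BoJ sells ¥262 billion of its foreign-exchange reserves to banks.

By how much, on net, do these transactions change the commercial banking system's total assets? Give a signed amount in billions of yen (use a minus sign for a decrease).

-¥878 billion

BoJ balance sheet:
  Assets:      Securities −¥406B, Loans to banks −¥252B, Foreign assets −¥262B
  Liabilities: Bank reserves −¥1369B, Currency in circulation +¥449B
Commercial banking system:
  Assets:      Reserves at CB −¥1369B, Securities +¥229B, Foreign assets +¥262B
  Liabilities: Checkable deposits −¥626B, Borrowings from CB −¥252B
Change in total bank assets = -¥878 billion.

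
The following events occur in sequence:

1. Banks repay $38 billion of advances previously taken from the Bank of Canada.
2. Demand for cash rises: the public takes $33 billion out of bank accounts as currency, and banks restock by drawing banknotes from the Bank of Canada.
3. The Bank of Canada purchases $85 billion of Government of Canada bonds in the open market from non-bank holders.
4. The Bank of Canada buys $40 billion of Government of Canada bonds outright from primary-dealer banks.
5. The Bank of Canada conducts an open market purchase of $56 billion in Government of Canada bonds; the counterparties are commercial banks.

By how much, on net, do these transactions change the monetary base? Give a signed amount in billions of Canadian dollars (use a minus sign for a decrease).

+$143 billion

Bank of Canada balance sheet:
  Assets:      Securities +$181B, Loans to banks −$38B
  Liabilities: Bank reserves +$110B, Currency in circulation +$33B
Monetary base = currency + reserves: +$33B + (+$110B) = +$143 billion.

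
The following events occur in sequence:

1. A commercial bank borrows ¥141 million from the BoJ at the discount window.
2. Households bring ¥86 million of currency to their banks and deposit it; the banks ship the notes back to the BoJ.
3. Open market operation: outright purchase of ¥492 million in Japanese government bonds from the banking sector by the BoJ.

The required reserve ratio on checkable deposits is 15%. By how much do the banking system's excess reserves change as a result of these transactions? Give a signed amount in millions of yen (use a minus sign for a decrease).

+¥706.1 million

Discount-window loan ¥141 million: reserves +¥141M, deposits 0.
Currency deposit ¥86 million: reserves +¥86M, deposits +¥86M.
OMO purchase (from banks) ¥492 million: reserves +¥492M, deposits 0.
Totals: Δreserves = +¥719M, Δdeposits = +¥86M.
Δrequired reserves = 15% × +¥86M = +¥12.9M.
Δexcess reserves = Δreserves − Δrequired = +¥719M − (+¥12.9M) = +¥706.1 million.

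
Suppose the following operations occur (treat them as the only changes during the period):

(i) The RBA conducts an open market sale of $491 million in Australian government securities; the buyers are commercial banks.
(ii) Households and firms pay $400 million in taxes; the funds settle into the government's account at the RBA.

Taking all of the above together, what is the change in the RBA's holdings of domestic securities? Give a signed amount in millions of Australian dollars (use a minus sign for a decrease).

-$491 million

OMO sale (to banks) $491 million: securities removed from the RBA's portfolio → −$491M.
Government account inflow $400 million: the RBA's securities portfolio is untouched → 0.
Net: −491 + 0 = -$491 million.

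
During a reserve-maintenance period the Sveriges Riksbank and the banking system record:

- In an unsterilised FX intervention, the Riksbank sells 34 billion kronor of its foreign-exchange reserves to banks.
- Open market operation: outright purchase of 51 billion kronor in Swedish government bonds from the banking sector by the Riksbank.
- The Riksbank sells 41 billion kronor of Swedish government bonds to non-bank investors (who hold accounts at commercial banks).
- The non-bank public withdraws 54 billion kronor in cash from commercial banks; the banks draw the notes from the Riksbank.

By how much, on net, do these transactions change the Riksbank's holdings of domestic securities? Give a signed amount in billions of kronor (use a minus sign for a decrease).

FX sale 34 billion kronor: the Riksbank's securities portfolio is untouched → 0.
OMO purchase (from banks) 51 billion kronor: securities added to the Riksbank's portfolio → +51B.
Asset sale (to non-banks) 41 billion kronor: securities removed from the Riksbank's portfolio → −41B.
Currency withdrawal 54 billion kronor: the Riksbank's securities portfolio is untouched → 0.
Net: 0 + 51 − 41 + 0 = +10 billion.

+10 billion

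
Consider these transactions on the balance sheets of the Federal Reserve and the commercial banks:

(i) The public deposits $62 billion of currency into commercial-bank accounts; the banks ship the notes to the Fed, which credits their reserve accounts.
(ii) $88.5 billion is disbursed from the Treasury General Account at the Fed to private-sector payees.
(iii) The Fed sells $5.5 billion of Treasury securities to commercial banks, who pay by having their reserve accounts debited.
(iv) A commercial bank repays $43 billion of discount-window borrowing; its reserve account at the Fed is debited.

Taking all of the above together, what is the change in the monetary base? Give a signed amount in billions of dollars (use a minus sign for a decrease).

Currency deposit $62 billion: just a shift between currency and reserves — both are base money → 0.
Government spending $88.5 billion: a non-base liability converts back to reserves → +$88.5B.
OMO sale (to banks) $5.5 billion: Fed balance sheet contracts → −$5.5B.
Discount-window repayment $43 billion: Fed balance sheet contracts → −$43B.
Net: 0 + 88.5 − 5.5 − 43 = +$40 billion.

+$40 billion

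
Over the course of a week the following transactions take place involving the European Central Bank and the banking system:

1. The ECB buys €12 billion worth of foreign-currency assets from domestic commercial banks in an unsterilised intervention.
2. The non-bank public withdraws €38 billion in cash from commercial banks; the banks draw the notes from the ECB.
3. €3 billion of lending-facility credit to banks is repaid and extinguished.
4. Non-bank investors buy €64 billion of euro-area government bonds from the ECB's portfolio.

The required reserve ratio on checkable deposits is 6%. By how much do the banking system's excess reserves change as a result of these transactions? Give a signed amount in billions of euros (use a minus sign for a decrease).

-€86.88 billion

FX purchase €12 billion: reserves +€12B, deposits 0.
Currency withdrawal €38 billion: reserves −€38B, deposits −€38B.
Discount-window repayment €3 billion: reserves −€3B, deposits 0.
Asset sale (to non-banks) €64 billion: reserves −€64B, deposits −€64B.
Totals: Δreserves = −€93B, Δdeposits = −€102B.
Δrequired reserves = 6% × −€102B = −€6.12B.
Δexcess reserves = Δreserves − Δrequired = −€93B − (−€6.12B) = -€86.88 billion.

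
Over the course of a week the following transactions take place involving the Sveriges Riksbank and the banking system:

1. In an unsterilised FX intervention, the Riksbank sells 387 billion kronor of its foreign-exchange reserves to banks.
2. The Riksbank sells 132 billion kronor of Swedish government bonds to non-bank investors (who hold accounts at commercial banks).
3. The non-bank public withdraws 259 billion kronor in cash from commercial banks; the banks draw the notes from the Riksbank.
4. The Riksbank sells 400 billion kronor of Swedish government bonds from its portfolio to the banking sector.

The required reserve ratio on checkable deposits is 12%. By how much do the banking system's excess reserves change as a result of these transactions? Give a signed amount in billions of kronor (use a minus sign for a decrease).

FX sale 387 billion kronor: reserves −387B, deposits 0.
Asset sale (to non-banks) 132 billion kronor: reserves −132B, deposits −132B.
Currency withdrawal 259 billion kronor: reserves −259B, deposits −259B.
OMO sale (to banks) 400 billion kronor: reserves −400B, deposits 0.
Totals: Δreserves = −1178B, Δdeposits = −391B.
Δrequired reserves = 12% × −391B = −46.92B.
Δexcess reserves = Δreserves − Δrequired = −1178B − (−46.92B) = -1131.08 billion.

-1131.08 billion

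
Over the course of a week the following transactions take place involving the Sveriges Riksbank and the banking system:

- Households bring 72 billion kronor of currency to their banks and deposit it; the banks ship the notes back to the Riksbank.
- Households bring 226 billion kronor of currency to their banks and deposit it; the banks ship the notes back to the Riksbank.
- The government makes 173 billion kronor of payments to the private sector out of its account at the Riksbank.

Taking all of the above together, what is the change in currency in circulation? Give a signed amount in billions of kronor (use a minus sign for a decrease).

-298 billion

Currency deposit 72 billion kronor: notes return to the central bank → −72B.
Currency deposit 226 billion kronor: notes return to the central bank → −226B.
Government spending 173 billion kronor: no currency enters or leaves circulation → 0.
Net: −72 − 226 + 0 = -298 billion.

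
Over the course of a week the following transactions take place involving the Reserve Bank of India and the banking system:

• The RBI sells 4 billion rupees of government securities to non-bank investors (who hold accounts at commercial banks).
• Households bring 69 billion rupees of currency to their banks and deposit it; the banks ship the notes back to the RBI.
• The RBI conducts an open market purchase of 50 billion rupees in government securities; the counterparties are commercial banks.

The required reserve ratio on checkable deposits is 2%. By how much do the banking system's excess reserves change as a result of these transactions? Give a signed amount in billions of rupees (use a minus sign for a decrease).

+113.7 billion

Asset sale (to non-banks) 4 billion rupees: reserves −4B, deposits −4B.
Currency deposit 69 billion rupees: reserves +69B, deposits +69B.
OMO purchase (from banks) 50 billion rupees: reserves +50B, deposits 0.
Totals: Δreserves = +115B, Δdeposits = +65B.
Δrequired reserves = 2% × +65B = +1.3B.
Δexcess reserves = Δreserves − Δrequired = +115B − (+1.3B) = +113.7 billion.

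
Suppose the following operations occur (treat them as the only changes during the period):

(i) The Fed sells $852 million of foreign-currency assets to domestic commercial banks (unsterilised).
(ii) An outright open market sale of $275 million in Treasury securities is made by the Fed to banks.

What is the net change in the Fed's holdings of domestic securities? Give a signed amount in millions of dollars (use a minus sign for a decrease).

-$275 million

FX sale $852 million: the Fed's securities portfolio is untouched → 0.
OMO sale (to banks) $275 million: securities removed from the Fed's portfolio → −$275M.
Net: 0 − 275 = -$275 million.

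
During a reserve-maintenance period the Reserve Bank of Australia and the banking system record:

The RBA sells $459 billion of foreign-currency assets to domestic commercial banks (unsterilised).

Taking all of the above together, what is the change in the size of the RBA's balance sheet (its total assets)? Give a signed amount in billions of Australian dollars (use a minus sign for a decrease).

-$459 billion

RBA balance sheet:
  Assets:      Foreign assets −$459B
  Liabilities: Bank reserves −$459B
Commercial banking system:
  Assets:      Reserves at CB −$459B, Foreign assets +$459B
  Liabilities: no change
Change in total RBA assets = -$459 billion.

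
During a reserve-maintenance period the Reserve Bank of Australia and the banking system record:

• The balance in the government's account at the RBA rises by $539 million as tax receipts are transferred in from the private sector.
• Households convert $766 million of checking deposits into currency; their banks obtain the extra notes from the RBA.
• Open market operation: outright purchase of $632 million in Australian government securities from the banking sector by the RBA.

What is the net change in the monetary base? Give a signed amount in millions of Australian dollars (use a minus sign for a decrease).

+$93 million

RBA balance sheet:
  Assets:      Securities +$632M
  Liabilities: Bank reserves −$673M, Currency in circulation +$766M, Government deposits +$539M
Monetary base = currency + reserves: +$766M + (−$673M) = +$93 million.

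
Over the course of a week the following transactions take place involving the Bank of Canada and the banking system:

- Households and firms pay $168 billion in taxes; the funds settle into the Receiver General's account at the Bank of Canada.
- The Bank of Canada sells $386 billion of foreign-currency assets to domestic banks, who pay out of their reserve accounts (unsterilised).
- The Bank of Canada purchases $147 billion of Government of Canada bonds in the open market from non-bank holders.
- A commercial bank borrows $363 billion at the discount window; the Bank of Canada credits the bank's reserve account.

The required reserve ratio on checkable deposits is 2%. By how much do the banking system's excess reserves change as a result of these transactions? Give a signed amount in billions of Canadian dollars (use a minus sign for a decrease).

-$43.58 billion

Government account inflow $168 billion: reserves −$168B, deposits −$168B.
FX sale $386 billion: reserves −$386B, deposits 0.
Asset purchase (from non-banks) $147 billion: reserves +$147B, deposits +$147B.
Discount-window loan $363 billion: reserves +$363B, deposits 0.
Totals: Δreserves = −$44B, Δdeposits = −$21B.
Δrequired reserves = 2% × −$21B = −$0.42B.
Δexcess reserves = Δreserves − Δrequired = −$44B − (−$0.42B) = -$43.58 billion.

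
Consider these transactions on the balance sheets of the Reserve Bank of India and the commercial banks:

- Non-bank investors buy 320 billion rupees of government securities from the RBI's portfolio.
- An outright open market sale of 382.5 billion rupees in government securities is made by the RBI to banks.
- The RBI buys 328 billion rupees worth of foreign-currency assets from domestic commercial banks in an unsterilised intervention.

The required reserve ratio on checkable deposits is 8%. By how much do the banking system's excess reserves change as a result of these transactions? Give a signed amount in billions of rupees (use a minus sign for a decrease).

Asset sale (to non-banks) 320 billion rupees: reserves −320B, deposits −320B.
OMO sale (to banks) 382.5 billion rupees: reserves −382.5B, deposits 0.
FX purchase 328 billion rupees: reserves +328B, deposits 0.
Totals: Δreserves = −374.5B, Δdeposits = −320B.
Δrequired reserves = 8% × −320B = −25.6B.
Δexcess reserves = Δreserves − Δrequired = −374.5B − (−25.6B) = -348.9 billion.

-348.9 billion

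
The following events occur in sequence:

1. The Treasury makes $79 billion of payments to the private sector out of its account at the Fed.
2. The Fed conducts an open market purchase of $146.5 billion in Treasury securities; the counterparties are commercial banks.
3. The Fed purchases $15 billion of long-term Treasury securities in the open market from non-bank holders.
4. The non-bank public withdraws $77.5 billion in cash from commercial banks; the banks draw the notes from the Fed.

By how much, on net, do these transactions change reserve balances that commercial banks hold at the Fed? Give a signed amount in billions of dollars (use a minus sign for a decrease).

+$163 billion

Fed balance sheet:
  Assets:      Securities +$161.5B
  Liabilities: Bank reserves +$163B, Currency in circulation +$77.5B, Government deposits −$79B
Commercial banking system:
  Assets:      Reserves at CB +$163B, Securities −$146.5B
  Liabilities: Checkable deposits +$16.5B
So the change in reserve balances that commercial banks hold at the Fed is +$163 billion.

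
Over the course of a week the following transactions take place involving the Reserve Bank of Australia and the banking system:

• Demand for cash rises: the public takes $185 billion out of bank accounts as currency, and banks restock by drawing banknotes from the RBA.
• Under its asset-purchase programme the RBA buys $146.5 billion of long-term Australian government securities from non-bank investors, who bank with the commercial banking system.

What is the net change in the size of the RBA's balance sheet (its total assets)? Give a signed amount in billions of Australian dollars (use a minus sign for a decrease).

RBA balance sheet:
  Assets:      Securities +$146.5B
  Liabilities: Bank reserves −$38.5B, Currency in circulation +$185B
Change in total RBA assets = +$146.5 billion.

+$146.5 billion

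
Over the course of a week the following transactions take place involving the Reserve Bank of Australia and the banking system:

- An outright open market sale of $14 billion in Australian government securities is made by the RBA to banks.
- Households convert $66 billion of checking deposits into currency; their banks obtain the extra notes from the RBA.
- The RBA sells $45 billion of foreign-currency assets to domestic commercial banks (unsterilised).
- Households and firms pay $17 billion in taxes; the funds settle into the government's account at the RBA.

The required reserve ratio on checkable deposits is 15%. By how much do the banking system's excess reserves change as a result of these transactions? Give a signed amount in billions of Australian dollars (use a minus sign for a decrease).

OMO sale (to banks) $14 billion: reserves −$14B, deposits 0.
Currency withdrawal $66 billion: reserves −$66B, deposits −$66B.
FX sale $45 billion: reserves −$45B, deposits 0.
Government account inflow $17 billion: reserves −$17B, deposits −$17B.
Totals: Δreserves = −$142B, Δdeposits = −$83B.
Δrequired reserves = 15% × −$83B = −$12.45B.
Δexcess reserves = Δreserves − Δrequired = −$142B − (−$12.45B) = -$129.55 billion.

-$129.55 billion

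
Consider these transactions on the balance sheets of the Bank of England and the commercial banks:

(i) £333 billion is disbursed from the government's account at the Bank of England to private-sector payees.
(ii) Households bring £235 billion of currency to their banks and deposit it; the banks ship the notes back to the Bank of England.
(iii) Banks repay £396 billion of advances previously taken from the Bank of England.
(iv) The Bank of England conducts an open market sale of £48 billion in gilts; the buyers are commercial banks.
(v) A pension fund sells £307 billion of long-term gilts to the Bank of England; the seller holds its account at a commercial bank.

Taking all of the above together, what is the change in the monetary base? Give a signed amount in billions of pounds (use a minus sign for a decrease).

+£196 billion

Government spending £333 billion: a non-base liability converts back to reserves → +£333B.
Currency deposit £235 billion: just a shift between currency and reserves — both are base money → 0.
Discount-window repayment £396 billion: Bank of England balance sheet contracts → −£396B.
OMO sale (to banks) £48 billion: Bank of England balance sheet contracts → −£48B.
Asset purchase (from non-banks) £307 billion: Bank of England balance sheet expands → +£307B.
Net: 333 + 0 − 396 − 48 + 307 = +£196 billion.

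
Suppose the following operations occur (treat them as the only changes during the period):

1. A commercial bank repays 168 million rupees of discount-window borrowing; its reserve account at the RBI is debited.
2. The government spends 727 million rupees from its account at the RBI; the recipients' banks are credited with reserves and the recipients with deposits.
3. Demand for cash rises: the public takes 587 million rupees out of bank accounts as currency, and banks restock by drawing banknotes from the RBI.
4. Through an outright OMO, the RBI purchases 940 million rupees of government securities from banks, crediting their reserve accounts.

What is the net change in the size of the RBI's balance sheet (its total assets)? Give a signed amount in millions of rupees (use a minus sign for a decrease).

RBI balance sheet:
  Assets:      Securities +940M, Loans to banks −168M
  Liabilities: Bank reserves +912M, Currency in circulation +587M, Government deposits −727M
Change in total RBI assets = +772 million.

+772 million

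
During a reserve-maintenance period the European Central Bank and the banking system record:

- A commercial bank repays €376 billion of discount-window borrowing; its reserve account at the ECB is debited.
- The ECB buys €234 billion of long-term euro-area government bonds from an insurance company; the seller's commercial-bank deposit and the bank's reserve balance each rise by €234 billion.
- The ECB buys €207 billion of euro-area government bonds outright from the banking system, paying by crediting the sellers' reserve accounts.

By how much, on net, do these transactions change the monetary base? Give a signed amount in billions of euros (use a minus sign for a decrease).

+€65 billion

Discount-window repayment €376 billion: ECB balance sheet contracts → −€376B.
Asset purchase (from non-banks) €234 billion: ECB balance sheet expands → +€234B.
OMO purchase (from banks) €207 billion: ECB balance sheet expands → +€207B.
Net: −376 + 234 + 207 = +€65 billion.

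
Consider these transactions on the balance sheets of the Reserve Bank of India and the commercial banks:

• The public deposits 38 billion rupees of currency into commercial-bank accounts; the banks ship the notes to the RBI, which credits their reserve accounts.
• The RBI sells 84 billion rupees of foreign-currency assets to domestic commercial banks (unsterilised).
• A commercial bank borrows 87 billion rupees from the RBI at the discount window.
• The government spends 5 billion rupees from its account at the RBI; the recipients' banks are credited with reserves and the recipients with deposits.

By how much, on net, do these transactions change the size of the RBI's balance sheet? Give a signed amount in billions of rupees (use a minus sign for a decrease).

Currency deposit 38 billion rupees: only the composition of liabilities changes → 0.
FX sale 84 billion rupees: an RBI asset is shed → −84B.
Discount-window loan 87 billion rupees: an RBI asset is acquired → +87B.
Government spending 5 billion rupees: only the composition of liabilities changes → 0.
Net: 0 − 84 + 87 + 0 = +3 billion.

+3 billion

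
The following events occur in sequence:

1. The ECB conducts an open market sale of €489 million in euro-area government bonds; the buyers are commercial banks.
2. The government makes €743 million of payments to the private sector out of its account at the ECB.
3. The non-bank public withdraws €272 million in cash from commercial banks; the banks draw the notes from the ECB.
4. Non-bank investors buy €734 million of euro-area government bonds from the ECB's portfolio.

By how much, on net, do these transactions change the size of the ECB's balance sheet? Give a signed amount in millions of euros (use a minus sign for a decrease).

-€1223 million

ECB balance sheet:
  Assets:      Securities −€1223M
  Liabilities: Bank reserves −€752M, Currency in circulation +€272M, Government deposits −€743M
Commercial banking system:
  Assets:      Reserves at CB −€752M, Securities +€489M
  Liabilities: Checkable deposits −€263M
Change in total ECB assets = -€1223 million.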